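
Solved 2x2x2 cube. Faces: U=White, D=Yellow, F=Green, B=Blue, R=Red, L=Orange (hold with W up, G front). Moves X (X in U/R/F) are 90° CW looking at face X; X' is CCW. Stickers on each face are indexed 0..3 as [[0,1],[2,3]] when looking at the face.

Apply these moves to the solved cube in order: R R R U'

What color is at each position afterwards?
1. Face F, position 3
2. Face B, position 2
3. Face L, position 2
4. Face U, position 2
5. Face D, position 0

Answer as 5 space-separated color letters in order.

Answer: W Y O W Y

Derivation:
After move 1 (R): R=RRRR U=WGWG F=GYGY D=YBYB B=WBWB
After move 2 (R): R=RRRR U=WYWY F=GBGB D=YWYW B=GBGB
After move 3 (R): R=RRRR U=WBWB F=GWGW D=YGYG B=YBYB
After move 4 (U'): U=BBWW F=OOGW R=GWRR B=RRYB L=YBOO
Query 1: F[3] = W
Query 2: B[2] = Y
Query 3: L[2] = O
Query 4: U[2] = W
Query 5: D[0] = Y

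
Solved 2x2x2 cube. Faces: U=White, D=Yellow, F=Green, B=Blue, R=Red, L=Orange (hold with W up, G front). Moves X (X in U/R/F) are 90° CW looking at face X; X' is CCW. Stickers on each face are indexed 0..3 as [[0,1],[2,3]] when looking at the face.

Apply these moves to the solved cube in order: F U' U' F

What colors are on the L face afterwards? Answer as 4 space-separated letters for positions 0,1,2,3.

After move 1 (F): F=GGGG U=WWOO R=WRWR D=RRYY L=OYOY
After move 2 (U'): U=WOWO F=OYGG R=GGWR B=WRBB L=BBOY
After move 3 (U'): U=OOWW F=BBGG R=OYWR B=GGBB L=WROY
After move 4 (F): F=GBGB U=OOYR R=WYWR D=WOYY L=WROR
Query: L face = WROR

Answer: W R O R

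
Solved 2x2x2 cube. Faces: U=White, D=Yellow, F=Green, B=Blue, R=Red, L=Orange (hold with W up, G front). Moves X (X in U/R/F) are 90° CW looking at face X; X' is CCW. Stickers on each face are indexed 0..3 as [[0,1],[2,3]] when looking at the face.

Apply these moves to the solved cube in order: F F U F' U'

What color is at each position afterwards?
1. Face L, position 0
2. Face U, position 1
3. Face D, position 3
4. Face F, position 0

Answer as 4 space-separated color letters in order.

After move 1 (F): F=GGGG U=WWOO R=WRWR D=RRYY L=OYOY
After move 2 (F): F=GGGG U=WWYY R=OROR D=WWYY L=OROR
After move 3 (U): U=YWYW F=ORGG R=BBOR B=ORBB L=GGOR
After move 4 (F'): F=RGOG U=YWBO R=WBWR D=GRYY L=GWOY
After move 5 (U'): U=WOYB F=GWOG R=RGWR B=WBBB L=OROY
Query 1: L[0] = O
Query 2: U[1] = O
Query 3: D[3] = Y
Query 4: F[0] = G

Answer: O O Y G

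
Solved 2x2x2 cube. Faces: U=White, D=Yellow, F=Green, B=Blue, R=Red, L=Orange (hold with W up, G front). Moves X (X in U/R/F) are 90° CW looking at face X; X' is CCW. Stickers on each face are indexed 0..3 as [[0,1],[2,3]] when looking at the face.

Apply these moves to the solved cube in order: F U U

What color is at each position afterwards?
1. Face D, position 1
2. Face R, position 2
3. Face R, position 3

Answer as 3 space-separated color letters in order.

After move 1 (F): F=GGGG U=WWOO R=WRWR D=RRYY L=OYOY
After move 2 (U): U=OWOW F=WRGG R=BBWR B=OYBB L=GGOY
After move 3 (U): U=OOWW F=BBGG R=OYWR B=GGBB L=WROY
Query 1: D[1] = R
Query 2: R[2] = W
Query 3: R[3] = R

Answer: R W R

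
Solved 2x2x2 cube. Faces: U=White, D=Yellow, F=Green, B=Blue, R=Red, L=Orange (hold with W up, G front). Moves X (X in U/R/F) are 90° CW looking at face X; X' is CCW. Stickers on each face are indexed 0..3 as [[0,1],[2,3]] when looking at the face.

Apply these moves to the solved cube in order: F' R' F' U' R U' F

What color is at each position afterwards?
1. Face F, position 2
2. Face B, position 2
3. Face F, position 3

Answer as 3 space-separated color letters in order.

Answer: G Y B

Derivation:
After move 1 (F'): F=GGGG U=WWRR R=YRYR D=OOYY L=OWOW
After move 2 (R'): R=RRYY U=WBRB F=GWGR D=OGYG B=YBOB
After move 3 (F'): F=WRGG U=WBRY R=GROY D=WWYG L=OBOR
After move 4 (U'): U=BYWR F=OBGG R=WROY B=GROB L=YBOR
After move 5 (R): R=OWYR U=BBWG F=OWGG D=WOYG B=RRYB
After move 6 (U'): U=BGBW F=YBGG R=OWYR B=OWYB L=RROR
After move 7 (F): F=GYGB U=BGRR R=BWWR D=YOYG L=RWOO
Query 1: F[2] = G
Query 2: B[2] = Y
Query 3: F[3] = B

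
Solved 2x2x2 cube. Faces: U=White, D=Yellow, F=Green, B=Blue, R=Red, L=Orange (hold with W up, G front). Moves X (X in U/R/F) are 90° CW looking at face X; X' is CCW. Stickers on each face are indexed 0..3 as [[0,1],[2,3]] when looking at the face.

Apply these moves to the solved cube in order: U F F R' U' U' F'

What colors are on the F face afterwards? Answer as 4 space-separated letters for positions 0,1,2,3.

Answer: O Y Y R

Derivation:
After move 1 (U): U=WWWW F=RRGG R=BBRR B=OOBB L=GGOO
After move 2 (F): F=GRGR U=WWOG R=WBWR D=RBYY L=GYOY
After move 3 (F): F=GGRR U=WWYY R=OBGR D=WWYY L=GROB
After move 4 (R'): R=BROG U=WBYO F=GWRY D=WGYR B=YOWB
After move 5 (U'): U=BOWY F=GRRY R=GWOG B=BRWB L=YOOB
After move 6 (U'): U=OYBW F=YORY R=GROG B=GWWB L=BROB
After move 7 (F'): F=OYYR U=OYGO R=GRWG D=RBYR L=BWOB
Query: F face = OYYR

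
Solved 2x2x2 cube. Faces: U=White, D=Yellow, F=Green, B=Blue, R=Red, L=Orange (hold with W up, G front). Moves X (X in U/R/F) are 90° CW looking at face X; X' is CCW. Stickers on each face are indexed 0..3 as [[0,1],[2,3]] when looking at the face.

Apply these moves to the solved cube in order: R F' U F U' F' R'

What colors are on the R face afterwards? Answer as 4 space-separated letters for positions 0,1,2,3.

Answer: B R W Y

Derivation:
After move 1 (R): R=RRRR U=WGWG F=GYGY D=YBYB B=WBWB
After move 2 (F'): F=YYGG U=WGRR R=BRYR D=OOYB L=OGOW
After move 3 (U): U=RWRG F=BRGG R=WBYR B=OGWB L=YYOW
After move 4 (F): F=GBGR U=RWWY R=RBGR D=YWYB L=YOOO
After move 5 (U'): U=WYRW F=YOGR R=GBGR B=RBWB L=OGOO
After move 6 (F'): F=ORYG U=WYGG R=WBYR D=GOYB L=OWOR
After move 7 (R'): R=BRWY U=WWGR F=OYYG D=GRYG B=BBOB
Query: R face = BRWY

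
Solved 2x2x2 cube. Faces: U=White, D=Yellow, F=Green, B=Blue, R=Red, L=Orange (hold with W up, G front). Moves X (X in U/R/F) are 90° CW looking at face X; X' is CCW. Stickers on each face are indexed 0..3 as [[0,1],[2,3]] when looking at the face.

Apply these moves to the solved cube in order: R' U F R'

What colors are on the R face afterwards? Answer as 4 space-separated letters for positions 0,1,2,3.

After move 1 (R'): R=RRRR U=WBWB F=GWGW D=YGYG B=YBYB
After move 2 (U): U=WWBB F=RRGW R=YBRR B=OOYB L=GWOO
After move 3 (F): F=GRWR U=WWOW R=BBBR D=RYYG L=GYOG
After move 4 (R'): R=BRBB U=WYOO F=GWWW D=RRYR B=GOYB
Query: R face = BRBB

Answer: B R B B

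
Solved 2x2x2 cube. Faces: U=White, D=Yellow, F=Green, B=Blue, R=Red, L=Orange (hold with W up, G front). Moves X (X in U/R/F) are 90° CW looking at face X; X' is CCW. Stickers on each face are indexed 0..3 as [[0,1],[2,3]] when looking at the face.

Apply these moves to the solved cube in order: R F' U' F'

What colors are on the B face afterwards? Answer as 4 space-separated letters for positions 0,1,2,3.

After move 1 (R): R=RRRR U=WGWG F=GYGY D=YBYB B=WBWB
After move 2 (F'): F=YYGG U=WGRR R=BRYR D=OOYB L=OGOW
After move 3 (U'): U=GRWR F=OGGG R=YYYR B=BRWB L=WBOW
After move 4 (F'): F=GGOG U=GRYY R=OYOR D=BWYB L=WROW
Query: B face = BRWB

Answer: B R W B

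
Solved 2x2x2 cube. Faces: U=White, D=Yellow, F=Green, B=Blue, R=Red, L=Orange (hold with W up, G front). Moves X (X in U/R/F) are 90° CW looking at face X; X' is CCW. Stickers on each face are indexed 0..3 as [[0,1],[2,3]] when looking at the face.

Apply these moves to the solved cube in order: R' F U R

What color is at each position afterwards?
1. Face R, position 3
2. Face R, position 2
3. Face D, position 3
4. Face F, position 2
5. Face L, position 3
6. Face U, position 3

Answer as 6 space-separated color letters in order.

After move 1 (R'): R=RRRR U=WBWB F=GWGW D=YGYG B=YBYB
After move 2 (F): F=GGWW U=WBOO R=WRBR D=RRYG L=OYOG
After move 3 (U): U=OWOB F=WRWW R=YBBR B=OYYB L=GGOG
After move 4 (R): R=BYRB U=OROW F=WRWG D=RYYO B=BYWB
Query 1: R[3] = B
Query 2: R[2] = R
Query 3: D[3] = O
Query 4: F[2] = W
Query 5: L[3] = G
Query 6: U[3] = W

Answer: B R O W G W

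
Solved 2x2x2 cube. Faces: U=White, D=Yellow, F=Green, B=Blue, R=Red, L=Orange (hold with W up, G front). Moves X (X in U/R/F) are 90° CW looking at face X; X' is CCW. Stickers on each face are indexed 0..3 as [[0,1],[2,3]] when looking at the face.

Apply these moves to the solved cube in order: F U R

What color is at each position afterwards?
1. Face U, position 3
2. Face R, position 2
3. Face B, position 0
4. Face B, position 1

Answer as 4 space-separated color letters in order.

After move 1 (F): F=GGGG U=WWOO R=WRWR D=RRYY L=OYOY
After move 2 (U): U=OWOW F=WRGG R=BBWR B=OYBB L=GGOY
After move 3 (R): R=WBRB U=OROG F=WRGY D=RBYO B=WYWB
Query 1: U[3] = G
Query 2: R[2] = R
Query 3: B[0] = W
Query 4: B[1] = Y

Answer: G R W Y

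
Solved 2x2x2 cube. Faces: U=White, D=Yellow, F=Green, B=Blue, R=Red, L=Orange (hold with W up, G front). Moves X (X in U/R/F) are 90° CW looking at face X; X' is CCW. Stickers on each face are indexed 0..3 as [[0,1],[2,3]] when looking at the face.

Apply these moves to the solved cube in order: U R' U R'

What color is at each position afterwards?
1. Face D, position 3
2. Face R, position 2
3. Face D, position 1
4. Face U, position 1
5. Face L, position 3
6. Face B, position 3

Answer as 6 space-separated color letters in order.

After move 1 (U): U=WWWW F=RRGG R=BBRR B=OOBB L=GGOO
After move 2 (R'): R=BRBR U=WBWO F=RWGW D=YRYG B=YOYB
After move 3 (U): U=WWOB F=BRGW R=YOBR B=GGYB L=RWOO
After move 4 (R'): R=ORYB U=WYOG F=BWGB D=YRYW B=GGRB
Query 1: D[3] = W
Query 2: R[2] = Y
Query 3: D[1] = R
Query 4: U[1] = Y
Query 5: L[3] = O
Query 6: B[3] = B

Answer: W Y R Y O B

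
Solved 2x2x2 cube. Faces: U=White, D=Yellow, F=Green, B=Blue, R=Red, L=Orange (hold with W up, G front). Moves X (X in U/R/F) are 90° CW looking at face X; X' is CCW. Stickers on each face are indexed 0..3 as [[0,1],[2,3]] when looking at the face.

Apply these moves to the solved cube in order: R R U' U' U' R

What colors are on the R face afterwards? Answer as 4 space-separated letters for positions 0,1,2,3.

Answer: R G R B

Derivation:
After move 1 (R): R=RRRR U=WGWG F=GYGY D=YBYB B=WBWB
After move 2 (R): R=RRRR U=WYWY F=GBGB D=YWYW B=GBGB
After move 3 (U'): U=YYWW F=OOGB R=GBRR B=RRGB L=GBOO
After move 4 (U'): U=YWYW F=GBGB R=OORR B=GBGB L=RROO
After move 5 (U'): U=WWYY F=RRGB R=GBRR B=OOGB L=GBOO
After move 6 (R): R=RGRB U=WRYB F=RWGW D=YGYO B=YOWB
Query: R face = RGRB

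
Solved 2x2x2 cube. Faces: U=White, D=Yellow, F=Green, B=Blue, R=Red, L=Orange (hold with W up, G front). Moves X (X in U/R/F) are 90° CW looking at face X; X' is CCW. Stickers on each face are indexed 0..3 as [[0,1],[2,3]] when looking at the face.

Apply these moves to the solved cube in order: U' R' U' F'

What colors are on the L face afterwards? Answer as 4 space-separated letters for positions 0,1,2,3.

After move 1 (U'): U=WWWW F=OOGG R=GGRR B=RRBB L=BBOO
After move 2 (R'): R=GRGR U=WBWR F=OWGW D=YOYG B=YRYB
After move 3 (U'): U=BRWW F=BBGW R=OWGR B=GRYB L=YROO
After move 4 (F'): F=BWBG U=BROG R=OWYR D=ROYG L=YWOW
Query: L face = YWOW

Answer: Y W O W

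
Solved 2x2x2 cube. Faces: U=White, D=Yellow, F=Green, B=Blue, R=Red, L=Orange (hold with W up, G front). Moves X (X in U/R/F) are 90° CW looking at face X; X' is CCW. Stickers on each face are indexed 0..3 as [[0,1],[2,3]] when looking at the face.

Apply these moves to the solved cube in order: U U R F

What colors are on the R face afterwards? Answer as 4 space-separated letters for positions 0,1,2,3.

After move 1 (U): U=WWWW F=RRGG R=BBRR B=OOBB L=GGOO
After move 2 (U): U=WWWW F=BBGG R=OORR B=GGBB L=RROO
After move 3 (R): R=RORO U=WBWG F=BYGY D=YBYG B=WGWB
After move 4 (F): F=GBYY U=WBOR R=WOGO D=RRYG L=RYOB
Query: R face = WOGO

Answer: W O G O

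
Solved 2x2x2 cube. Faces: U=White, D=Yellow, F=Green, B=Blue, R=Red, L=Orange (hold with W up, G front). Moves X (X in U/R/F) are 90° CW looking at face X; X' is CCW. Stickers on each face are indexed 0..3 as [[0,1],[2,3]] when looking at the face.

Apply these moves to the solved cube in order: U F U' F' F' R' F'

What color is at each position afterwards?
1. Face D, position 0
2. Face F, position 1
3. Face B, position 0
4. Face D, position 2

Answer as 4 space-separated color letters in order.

Answer: W R Y Y

Derivation:
After move 1 (U): U=WWWW F=RRGG R=BBRR B=OOBB L=GGOO
After move 2 (F): F=GRGR U=WWOG R=WBWR D=RBYY L=GYOY
After move 3 (U'): U=WGWO F=GYGR R=GRWR B=WBBB L=OOOY
After move 4 (F'): F=YRGG U=WGGW R=BRRR D=OYYY L=OOOW
After move 5 (F'): F=RGYG U=WGBR R=YROR D=OWYY L=OWOG
After move 6 (R'): R=RRYO U=WBBW F=RGYR D=OGYG B=YBWB
After move 7 (F'): F=GRRY U=WBRY R=GROO D=WGYG L=OWOB
Query 1: D[0] = W
Query 2: F[1] = R
Query 3: B[0] = Y
Query 4: D[2] = Y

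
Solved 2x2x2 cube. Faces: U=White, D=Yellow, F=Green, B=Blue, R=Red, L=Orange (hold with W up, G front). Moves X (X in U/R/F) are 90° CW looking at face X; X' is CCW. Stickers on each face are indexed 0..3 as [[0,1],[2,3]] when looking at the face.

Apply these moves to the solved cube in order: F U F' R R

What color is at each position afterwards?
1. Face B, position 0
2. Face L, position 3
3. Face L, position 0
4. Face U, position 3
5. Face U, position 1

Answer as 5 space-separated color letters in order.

After move 1 (F): F=GGGG U=WWOO R=WRWR D=RRYY L=OYOY
After move 2 (U): U=OWOW F=WRGG R=BBWR B=OYBB L=GGOY
After move 3 (F'): F=RGWG U=OWBW R=RBRR D=GYYY L=GWOO
After move 4 (R): R=RRRB U=OGBG F=RYWY D=GBYO B=WYWB
After move 5 (R): R=RRBR U=OYBY F=RBWO D=GWYW B=GYGB
Query 1: B[0] = G
Query 2: L[3] = O
Query 3: L[0] = G
Query 4: U[3] = Y
Query 5: U[1] = Y

Answer: G O G Y Y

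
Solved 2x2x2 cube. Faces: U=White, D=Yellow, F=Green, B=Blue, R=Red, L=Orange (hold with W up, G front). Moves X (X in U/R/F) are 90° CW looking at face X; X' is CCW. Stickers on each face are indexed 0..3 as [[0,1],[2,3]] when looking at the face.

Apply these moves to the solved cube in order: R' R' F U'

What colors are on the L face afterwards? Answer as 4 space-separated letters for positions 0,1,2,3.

After move 1 (R'): R=RRRR U=WBWB F=GWGW D=YGYG B=YBYB
After move 2 (R'): R=RRRR U=WYWY F=GBGB D=YWYW B=GBGB
After move 3 (F): F=GGBB U=WYOO R=WRYR D=RRYW L=OYOW
After move 4 (U'): U=YOWO F=OYBB R=GGYR B=WRGB L=GBOW
Query: L face = GBOW

Answer: G B O W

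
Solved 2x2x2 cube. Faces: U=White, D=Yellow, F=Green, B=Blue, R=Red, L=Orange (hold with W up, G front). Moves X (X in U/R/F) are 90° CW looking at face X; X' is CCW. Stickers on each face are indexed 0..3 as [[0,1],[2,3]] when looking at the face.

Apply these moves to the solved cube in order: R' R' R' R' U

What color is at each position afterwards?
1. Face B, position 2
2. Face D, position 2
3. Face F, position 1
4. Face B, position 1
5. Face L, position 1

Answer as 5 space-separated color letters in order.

After move 1 (R'): R=RRRR U=WBWB F=GWGW D=YGYG B=YBYB
After move 2 (R'): R=RRRR U=WYWY F=GBGB D=YWYW B=GBGB
After move 3 (R'): R=RRRR U=WGWG F=GYGY D=YBYB B=WBWB
After move 4 (R'): R=RRRR U=WWWW F=GGGG D=YYYY B=BBBB
After move 5 (U): U=WWWW F=RRGG R=BBRR B=OOBB L=GGOO
Query 1: B[2] = B
Query 2: D[2] = Y
Query 3: F[1] = R
Query 4: B[1] = O
Query 5: L[1] = G

Answer: B Y R O G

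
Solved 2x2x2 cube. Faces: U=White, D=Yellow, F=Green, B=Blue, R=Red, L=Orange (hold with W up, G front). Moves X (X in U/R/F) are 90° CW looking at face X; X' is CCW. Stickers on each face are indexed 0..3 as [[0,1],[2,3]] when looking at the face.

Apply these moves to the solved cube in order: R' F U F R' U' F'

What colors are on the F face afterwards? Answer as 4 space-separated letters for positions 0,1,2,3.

Answer: R G G W

Derivation:
After move 1 (R'): R=RRRR U=WBWB F=GWGW D=YGYG B=YBYB
After move 2 (F): F=GGWW U=WBOO R=WRBR D=RRYG L=OYOG
After move 3 (U): U=OWOB F=WRWW R=YBBR B=OYYB L=GGOG
After move 4 (F): F=WWWR U=OWGG R=OBBR D=BYYG L=GROR
After move 5 (R'): R=BROB U=OYGO F=WWWG D=BWYR B=GYYB
After move 6 (U'): U=YOOG F=GRWG R=WWOB B=BRYB L=GYOR
After move 7 (F'): F=RGGW U=YOWO R=WWBB D=YRYR L=GGOO
Query: F face = RGGW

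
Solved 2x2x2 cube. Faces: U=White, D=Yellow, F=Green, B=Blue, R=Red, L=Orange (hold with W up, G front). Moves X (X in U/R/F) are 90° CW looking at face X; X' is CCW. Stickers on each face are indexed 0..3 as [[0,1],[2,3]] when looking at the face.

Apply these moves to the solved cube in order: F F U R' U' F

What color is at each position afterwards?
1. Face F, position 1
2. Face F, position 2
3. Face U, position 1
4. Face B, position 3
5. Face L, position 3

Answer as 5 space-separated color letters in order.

After move 1 (F): F=GGGG U=WWOO R=WRWR D=RRYY L=OYOY
After move 2 (F): F=GGGG U=WWYY R=OROR D=WWYY L=OROR
After move 3 (U): U=YWYW F=ORGG R=BBOR B=ORBB L=GGOR
After move 4 (R'): R=BRBO U=YBYO F=OWGW D=WRYG B=YRWB
After move 5 (U'): U=BOYY F=GGGW R=OWBO B=BRWB L=YROR
After move 6 (F): F=GGWG U=BORR R=YWYO D=BOYG L=YWOR
Query 1: F[1] = G
Query 2: F[2] = W
Query 3: U[1] = O
Query 4: B[3] = B
Query 5: L[3] = R

Answer: G W O B R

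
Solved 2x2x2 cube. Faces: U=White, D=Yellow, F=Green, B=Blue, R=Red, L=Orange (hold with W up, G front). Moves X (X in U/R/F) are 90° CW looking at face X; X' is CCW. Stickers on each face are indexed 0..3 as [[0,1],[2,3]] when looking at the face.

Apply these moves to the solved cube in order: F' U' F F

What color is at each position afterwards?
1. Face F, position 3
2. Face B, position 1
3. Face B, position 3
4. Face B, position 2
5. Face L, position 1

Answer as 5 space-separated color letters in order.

After move 1 (F'): F=GGGG U=WWRR R=YRYR D=OOYY L=OWOW
After move 2 (U'): U=WRWR F=OWGG R=GGYR B=YRBB L=BBOW
After move 3 (F): F=GOGW U=WRWB R=WGRR D=YGYY L=BOOO
After move 4 (F): F=GGWO U=WROO R=WGBR D=RWYY L=BYOG
Query 1: F[3] = O
Query 2: B[1] = R
Query 3: B[3] = B
Query 4: B[2] = B
Query 5: L[1] = Y

Answer: O R B B Y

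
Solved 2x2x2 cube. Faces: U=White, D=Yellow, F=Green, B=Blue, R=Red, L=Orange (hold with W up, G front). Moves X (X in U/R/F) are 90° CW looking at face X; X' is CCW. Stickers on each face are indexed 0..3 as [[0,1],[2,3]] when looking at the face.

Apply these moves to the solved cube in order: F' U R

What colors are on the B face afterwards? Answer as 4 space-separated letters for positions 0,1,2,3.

After move 1 (F'): F=GGGG U=WWRR R=YRYR D=OOYY L=OWOW
After move 2 (U): U=RWRW F=YRGG R=BBYR B=OWBB L=GGOW
After move 3 (R): R=YBRB U=RRRG F=YOGY D=OBYO B=WWWB
Query: B face = WWWB

Answer: W W W B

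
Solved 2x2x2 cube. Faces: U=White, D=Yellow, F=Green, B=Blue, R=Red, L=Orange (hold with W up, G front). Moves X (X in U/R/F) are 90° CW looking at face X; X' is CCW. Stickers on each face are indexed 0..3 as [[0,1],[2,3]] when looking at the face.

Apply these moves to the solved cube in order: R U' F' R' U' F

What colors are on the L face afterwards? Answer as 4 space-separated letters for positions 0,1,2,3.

Answer: B B O Y

Derivation:
After move 1 (R): R=RRRR U=WGWG F=GYGY D=YBYB B=WBWB
After move 2 (U'): U=GGWW F=OOGY R=GYRR B=RRWB L=WBOO
After move 3 (F'): F=OYOG U=GGGR R=BYYR D=BOYB L=WWOW
After move 4 (R'): R=YRBY U=GWGR F=OGOR D=BYYG B=BROB
After move 5 (U'): U=WRGG F=WWOR R=OGBY B=YROB L=BROW
After move 6 (F): F=OWRW U=WRWR R=GGGY D=BOYG L=BBOY
Query: L face = BBOY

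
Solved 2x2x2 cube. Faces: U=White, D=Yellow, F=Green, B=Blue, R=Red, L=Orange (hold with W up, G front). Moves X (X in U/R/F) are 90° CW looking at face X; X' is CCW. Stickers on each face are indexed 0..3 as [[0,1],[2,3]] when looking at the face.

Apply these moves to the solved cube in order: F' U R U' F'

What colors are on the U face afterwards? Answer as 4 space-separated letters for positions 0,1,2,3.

After move 1 (F'): F=GGGG U=WWRR R=YRYR D=OOYY L=OWOW
After move 2 (U): U=RWRW F=YRGG R=BBYR B=OWBB L=GGOW
After move 3 (R): R=YBRB U=RRRG F=YOGY D=OBYO B=WWWB
After move 4 (U'): U=RGRR F=GGGY R=YORB B=YBWB L=WWOW
After move 5 (F'): F=GYGG U=RGYR R=BOOB D=WWYO L=WROR
Query: U face = RGYR

Answer: R G Y R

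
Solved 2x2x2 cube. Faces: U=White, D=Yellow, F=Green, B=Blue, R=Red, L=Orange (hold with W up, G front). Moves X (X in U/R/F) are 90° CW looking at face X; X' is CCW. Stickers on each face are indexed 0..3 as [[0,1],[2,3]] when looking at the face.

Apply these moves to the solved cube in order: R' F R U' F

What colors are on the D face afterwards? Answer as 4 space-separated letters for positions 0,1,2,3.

Answer: R G Y Y

Derivation:
After move 1 (R'): R=RRRR U=WBWB F=GWGW D=YGYG B=YBYB
After move 2 (F): F=GGWW U=WBOO R=WRBR D=RRYG L=OYOG
After move 3 (R): R=BWRR U=WGOW F=GRWG D=RYYY B=OBBB
After move 4 (U'): U=GWWO F=OYWG R=GRRR B=BWBB L=OBOG
After move 5 (F): F=WOGY U=GWGB R=WROR D=RGYY L=OROY
Query: D face = RGYY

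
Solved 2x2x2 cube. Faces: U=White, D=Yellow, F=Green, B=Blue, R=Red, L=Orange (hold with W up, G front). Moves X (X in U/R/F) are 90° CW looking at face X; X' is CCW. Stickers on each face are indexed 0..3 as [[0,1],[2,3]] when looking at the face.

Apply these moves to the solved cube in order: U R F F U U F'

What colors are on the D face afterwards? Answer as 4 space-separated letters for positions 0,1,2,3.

Answer: B R Y O

Derivation:
After move 1 (U): U=WWWW F=RRGG R=BBRR B=OOBB L=GGOO
After move 2 (R): R=RBRB U=WRWG F=RYGY D=YBYO B=WOWB
After move 3 (F): F=GRYY U=WROG R=WBGB D=RRYO L=GYOB
After move 4 (F): F=YGYR U=WRBY R=OBGB D=GWYO L=GROR
After move 5 (U): U=BWYR F=OBYR R=WOGB B=GRWB L=YGOR
After move 6 (U): U=YBRW F=WOYR R=GRGB B=YGWB L=OBOR
After move 7 (F'): F=ORWY U=YBGG R=WRGB D=BRYO L=OWOR
Query: D face = BRYO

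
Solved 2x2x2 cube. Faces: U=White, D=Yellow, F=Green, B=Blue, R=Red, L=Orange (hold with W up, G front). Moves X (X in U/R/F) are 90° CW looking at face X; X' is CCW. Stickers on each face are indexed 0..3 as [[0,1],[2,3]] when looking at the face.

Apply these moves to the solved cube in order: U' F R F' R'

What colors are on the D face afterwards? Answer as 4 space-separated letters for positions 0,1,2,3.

After move 1 (U'): U=WWWW F=OOGG R=GGRR B=RRBB L=BBOO
After move 2 (F): F=GOGO U=WWOB R=WGWR D=RGYY L=BYOY
After move 3 (R): R=WWRG U=WOOO F=GGGY D=RBYR B=BRWB
After move 4 (F'): F=GYGG U=WOWR R=BWRG D=YYYR L=BOOO
After move 5 (R'): R=WGBR U=WWWB F=GOGR D=YYYG B=RRYB
Query: D face = YYYG

Answer: Y Y Y G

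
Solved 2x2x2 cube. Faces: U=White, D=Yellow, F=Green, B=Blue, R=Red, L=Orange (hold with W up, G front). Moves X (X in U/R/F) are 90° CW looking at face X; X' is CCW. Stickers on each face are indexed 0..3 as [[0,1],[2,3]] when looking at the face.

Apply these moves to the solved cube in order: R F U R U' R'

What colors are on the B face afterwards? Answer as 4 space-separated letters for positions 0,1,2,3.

Answer: O W W B

Derivation:
After move 1 (R): R=RRRR U=WGWG F=GYGY D=YBYB B=WBWB
After move 2 (F): F=GGYY U=WGOO R=WRGR D=RRYB L=OYOB
After move 3 (U): U=OWOG F=WRYY R=WBGR B=OYWB L=GGOB
After move 4 (R): R=GWRB U=OROY F=WRYB D=RWYO B=GYWB
After move 5 (U'): U=RYOO F=GGYB R=WRRB B=GWWB L=GYOB
After move 6 (R'): R=RBWR U=RWOG F=GYYO D=RGYB B=OWWB
Query: B face = OWWB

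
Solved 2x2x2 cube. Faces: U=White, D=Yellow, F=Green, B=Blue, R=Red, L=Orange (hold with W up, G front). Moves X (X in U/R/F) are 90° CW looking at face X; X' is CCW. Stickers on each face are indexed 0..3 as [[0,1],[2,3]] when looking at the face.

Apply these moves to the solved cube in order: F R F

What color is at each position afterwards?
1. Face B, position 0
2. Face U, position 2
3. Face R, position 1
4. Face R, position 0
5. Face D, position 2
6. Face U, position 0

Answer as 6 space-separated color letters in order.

Answer: O Y W O Y W

Derivation:
After move 1 (F): F=GGGG U=WWOO R=WRWR D=RRYY L=OYOY
After move 2 (R): R=WWRR U=WGOG F=GRGY D=RBYB B=OBWB
After move 3 (F): F=GGYR U=WGYY R=OWGR D=RWYB L=OROB
Query 1: B[0] = O
Query 2: U[2] = Y
Query 3: R[1] = W
Query 4: R[0] = O
Query 5: D[2] = Y
Query 6: U[0] = W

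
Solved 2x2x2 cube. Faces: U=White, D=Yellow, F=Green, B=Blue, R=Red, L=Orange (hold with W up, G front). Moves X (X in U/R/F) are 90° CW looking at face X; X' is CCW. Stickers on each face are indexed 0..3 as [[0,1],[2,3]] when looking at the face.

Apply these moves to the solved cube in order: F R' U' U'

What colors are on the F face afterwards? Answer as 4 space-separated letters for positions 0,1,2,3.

Answer: Y B G O

Derivation:
After move 1 (F): F=GGGG U=WWOO R=WRWR D=RRYY L=OYOY
After move 2 (R'): R=RRWW U=WBOB F=GWGO D=RGYG B=YBRB
After move 3 (U'): U=BBWO F=OYGO R=GWWW B=RRRB L=YBOY
After move 4 (U'): U=BOBW F=YBGO R=OYWW B=GWRB L=RROY
Query: F face = YBGO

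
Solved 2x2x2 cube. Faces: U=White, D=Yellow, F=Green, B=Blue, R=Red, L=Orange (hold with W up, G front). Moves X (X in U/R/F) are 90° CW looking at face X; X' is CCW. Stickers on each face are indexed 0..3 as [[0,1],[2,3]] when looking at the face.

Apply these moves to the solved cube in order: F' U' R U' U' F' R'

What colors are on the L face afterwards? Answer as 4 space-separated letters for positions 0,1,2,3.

Answer: Y W O W

Derivation:
After move 1 (F'): F=GGGG U=WWRR R=YRYR D=OOYY L=OWOW
After move 2 (U'): U=WRWR F=OWGG R=GGYR B=YRBB L=BBOW
After move 3 (R): R=YGRG U=WWWG F=OOGY D=OBYY B=RRRB
After move 4 (U'): U=WGWW F=BBGY R=OORG B=YGRB L=RROW
After move 5 (U'): U=GWWW F=RRGY R=BBRG B=OORB L=YGOW
After move 6 (F'): F=RYRG U=GWBR R=BBOG D=GWYY L=YWOW
After move 7 (R'): R=BGBO U=GRBO F=RWRR D=GYYG B=YOWB
Query: L face = YWOW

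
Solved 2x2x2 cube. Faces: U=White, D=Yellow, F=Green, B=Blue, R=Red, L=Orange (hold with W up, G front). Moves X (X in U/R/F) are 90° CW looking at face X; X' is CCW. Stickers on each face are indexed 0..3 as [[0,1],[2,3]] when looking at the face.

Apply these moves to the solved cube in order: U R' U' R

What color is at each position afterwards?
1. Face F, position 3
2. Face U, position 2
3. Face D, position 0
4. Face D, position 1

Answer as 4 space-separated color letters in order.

Answer: G W Y Y

Derivation:
After move 1 (U): U=WWWW F=RRGG R=BBRR B=OOBB L=GGOO
After move 2 (R'): R=BRBR U=WBWO F=RWGW D=YRYG B=YOYB
After move 3 (U'): U=BOWW F=GGGW R=RWBR B=BRYB L=YOOO
After move 4 (R): R=BRRW U=BGWW F=GRGG D=YYYB B=WROB
Query 1: F[3] = G
Query 2: U[2] = W
Query 3: D[0] = Y
Query 4: D[1] = Y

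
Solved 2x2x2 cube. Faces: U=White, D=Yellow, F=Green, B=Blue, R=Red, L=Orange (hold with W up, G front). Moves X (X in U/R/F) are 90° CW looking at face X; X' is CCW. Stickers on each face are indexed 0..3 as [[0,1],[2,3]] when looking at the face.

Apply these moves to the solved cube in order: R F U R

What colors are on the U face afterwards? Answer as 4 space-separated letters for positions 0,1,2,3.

Answer: O R O Y

Derivation:
After move 1 (R): R=RRRR U=WGWG F=GYGY D=YBYB B=WBWB
After move 2 (F): F=GGYY U=WGOO R=WRGR D=RRYB L=OYOB
After move 3 (U): U=OWOG F=WRYY R=WBGR B=OYWB L=GGOB
After move 4 (R): R=GWRB U=OROY F=WRYB D=RWYO B=GYWB
Query: U face = OROY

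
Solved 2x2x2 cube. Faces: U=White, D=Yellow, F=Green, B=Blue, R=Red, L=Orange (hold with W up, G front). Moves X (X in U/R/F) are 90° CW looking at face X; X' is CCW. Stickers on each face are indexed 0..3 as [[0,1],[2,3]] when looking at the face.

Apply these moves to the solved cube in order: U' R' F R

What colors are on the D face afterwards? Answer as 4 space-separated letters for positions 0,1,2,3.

Answer: G Y Y Y

Derivation:
After move 1 (U'): U=WWWW F=OOGG R=GGRR B=RRBB L=BBOO
After move 2 (R'): R=GRGR U=WBWR F=OWGW D=YOYG B=YRYB
After move 3 (F): F=GOWW U=WBOB R=WRRR D=GGYG L=BYOO
After move 4 (R): R=RWRR U=WOOW F=GGWG D=GYYY B=BRBB
Query: D face = GYYY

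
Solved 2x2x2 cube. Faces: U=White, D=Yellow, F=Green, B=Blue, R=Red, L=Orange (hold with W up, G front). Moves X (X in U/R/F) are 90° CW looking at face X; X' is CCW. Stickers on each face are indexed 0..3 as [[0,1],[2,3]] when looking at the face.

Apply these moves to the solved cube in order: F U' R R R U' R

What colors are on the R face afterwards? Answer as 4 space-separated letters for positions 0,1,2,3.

Answer: G O W O

Derivation:
After move 1 (F): F=GGGG U=WWOO R=WRWR D=RRYY L=OYOY
After move 2 (U'): U=WOWO F=OYGG R=GGWR B=WRBB L=BBOY
After move 3 (R): R=WGRG U=WYWG F=ORGY D=RBYW B=OROB
After move 4 (R): R=RWGG U=WRWY F=OBGW D=ROYO B=GRYB
After move 5 (R): R=GRGW U=WBWW F=OOGO D=RYYG B=YRRB
After move 6 (U'): U=BWWW F=BBGO R=OOGW B=GRRB L=YROY
After move 7 (R): R=GOWO U=BBWO F=BYGG D=RRYG B=WRWB
Query: R face = GOWO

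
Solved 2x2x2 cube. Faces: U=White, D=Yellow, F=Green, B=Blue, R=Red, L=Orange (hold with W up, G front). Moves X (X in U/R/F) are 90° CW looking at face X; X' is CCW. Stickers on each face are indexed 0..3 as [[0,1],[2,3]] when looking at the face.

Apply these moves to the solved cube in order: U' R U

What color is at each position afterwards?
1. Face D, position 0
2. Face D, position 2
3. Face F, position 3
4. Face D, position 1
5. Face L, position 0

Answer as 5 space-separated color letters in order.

Answer: Y Y Y B O

Derivation:
After move 1 (U'): U=WWWW F=OOGG R=GGRR B=RRBB L=BBOO
After move 2 (R): R=RGRG U=WOWG F=OYGY D=YBYR B=WRWB
After move 3 (U): U=WWGO F=RGGY R=WRRG B=BBWB L=OYOO
Query 1: D[0] = Y
Query 2: D[2] = Y
Query 3: F[3] = Y
Query 4: D[1] = B
Query 5: L[0] = O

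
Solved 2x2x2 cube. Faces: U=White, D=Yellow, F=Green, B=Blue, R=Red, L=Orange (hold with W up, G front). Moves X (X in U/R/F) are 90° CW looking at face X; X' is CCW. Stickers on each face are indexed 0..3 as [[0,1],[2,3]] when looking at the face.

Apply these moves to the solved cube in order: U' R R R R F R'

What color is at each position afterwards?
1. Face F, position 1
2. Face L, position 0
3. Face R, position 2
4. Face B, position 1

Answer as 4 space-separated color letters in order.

After move 1 (U'): U=WWWW F=OOGG R=GGRR B=RRBB L=BBOO
After move 2 (R): R=RGRG U=WOWG F=OYGY D=YBYR B=WRWB
After move 3 (R): R=RRGG U=WYWY F=OBGR D=YWYW B=GROB
After move 4 (R): R=GRGR U=WBWR F=OWGW D=YOYG B=YRYB
After move 5 (R): R=GGRR U=WWWW F=OOGG D=YYYY B=RRBB
After move 6 (F): F=GOGO U=WWOB R=WGWR D=RGYY L=BYOY
After move 7 (R'): R=GRWW U=WBOR F=GWGB D=ROYO B=YRGB
Query 1: F[1] = W
Query 2: L[0] = B
Query 3: R[2] = W
Query 4: B[1] = R

Answer: W B W R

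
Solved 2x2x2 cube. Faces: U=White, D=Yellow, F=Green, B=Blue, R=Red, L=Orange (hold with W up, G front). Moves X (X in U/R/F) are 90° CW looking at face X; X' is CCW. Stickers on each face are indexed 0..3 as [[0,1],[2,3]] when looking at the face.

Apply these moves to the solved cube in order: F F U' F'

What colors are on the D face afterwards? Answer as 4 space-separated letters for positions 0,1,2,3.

Answer: B R Y Y

Derivation:
After move 1 (F): F=GGGG U=WWOO R=WRWR D=RRYY L=OYOY
After move 2 (F): F=GGGG U=WWYY R=OROR D=WWYY L=OROR
After move 3 (U'): U=WYWY F=ORGG R=GGOR B=ORBB L=BBOR
After move 4 (F'): F=RGOG U=WYGO R=WGWR D=BRYY L=BYOW
Query: D face = BRYY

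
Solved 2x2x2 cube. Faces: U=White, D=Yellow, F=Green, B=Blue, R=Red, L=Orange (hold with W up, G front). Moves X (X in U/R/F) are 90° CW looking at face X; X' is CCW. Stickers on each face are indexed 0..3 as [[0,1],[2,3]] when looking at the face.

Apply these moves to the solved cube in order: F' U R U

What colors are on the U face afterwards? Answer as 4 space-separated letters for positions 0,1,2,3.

After move 1 (F'): F=GGGG U=WWRR R=YRYR D=OOYY L=OWOW
After move 2 (U): U=RWRW F=YRGG R=BBYR B=OWBB L=GGOW
After move 3 (R): R=YBRB U=RRRG F=YOGY D=OBYO B=WWWB
After move 4 (U): U=RRGR F=YBGY R=WWRB B=GGWB L=YOOW
Query: U face = RRGR

Answer: R R G R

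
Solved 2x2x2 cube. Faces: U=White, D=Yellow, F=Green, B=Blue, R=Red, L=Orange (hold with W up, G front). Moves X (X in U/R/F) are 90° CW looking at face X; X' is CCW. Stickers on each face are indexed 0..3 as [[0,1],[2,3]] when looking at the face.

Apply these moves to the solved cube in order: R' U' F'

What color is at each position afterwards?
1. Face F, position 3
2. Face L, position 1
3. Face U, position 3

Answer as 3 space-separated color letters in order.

After move 1 (R'): R=RRRR U=WBWB F=GWGW D=YGYG B=YBYB
After move 2 (U'): U=BBWW F=OOGW R=GWRR B=RRYB L=YBOO
After move 3 (F'): F=OWOG U=BBGR R=GWYR D=BOYG L=YWOW
Query 1: F[3] = G
Query 2: L[1] = W
Query 3: U[3] = R

Answer: G W R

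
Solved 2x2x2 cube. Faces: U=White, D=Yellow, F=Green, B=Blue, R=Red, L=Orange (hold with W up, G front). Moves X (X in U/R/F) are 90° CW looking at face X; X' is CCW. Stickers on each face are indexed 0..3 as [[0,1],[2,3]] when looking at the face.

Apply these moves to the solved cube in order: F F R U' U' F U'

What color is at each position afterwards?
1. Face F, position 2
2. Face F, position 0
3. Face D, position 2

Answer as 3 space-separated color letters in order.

Answer: Y O Y

Derivation:
After move 1 (F): F=GGGG U=WWOO R=WRWR D=RRYY L=OYOY
After move 2 (F): F=GGGG U=WWYY R=OROR D=WWYY L=OROR
After move 3 (R): R=OORR U=WGYG F=GWGY D=WBYB B=YBWB
After move 4 (U'): U=GGWY F=ORGY R=GWRR B=OOWB L=YBOR
After move 5 (U'): U=GYGW F=YBGY R=ORRR B=GWWB L=OOOR
After move 6 (F): F=GYYB U=GYRO R=GRWR D=ROYB L=OWOB
After move 7 (U'): U=YOGR F=OWYB R=GYWR B=GRWB L=GWOB
Query 1: F[2] = Y
Query 2: F[0] = O
Query 3: D[2] = Y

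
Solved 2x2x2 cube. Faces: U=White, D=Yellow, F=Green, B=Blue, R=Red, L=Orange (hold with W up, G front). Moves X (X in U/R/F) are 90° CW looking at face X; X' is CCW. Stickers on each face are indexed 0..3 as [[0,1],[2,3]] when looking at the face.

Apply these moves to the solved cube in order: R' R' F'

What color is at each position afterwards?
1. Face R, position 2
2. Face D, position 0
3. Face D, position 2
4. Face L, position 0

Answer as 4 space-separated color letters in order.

After move 1 (R'): R=RRRR U=WBWB F=GWGW D=YGYG B=YBYB
After move 2 (R'): R=RRRR U=WYWY F=GBGB D=YWYW B=GBGB
After move 3 (F'): F=BBGG U=WYRR R=WRYR D=OOYW L=OYOW
Query 1: R[2] = Y
Query 2: D[0] = O
Query 3: D[2] = Y
Query 4: L[0] = O

Answer: Y O Y O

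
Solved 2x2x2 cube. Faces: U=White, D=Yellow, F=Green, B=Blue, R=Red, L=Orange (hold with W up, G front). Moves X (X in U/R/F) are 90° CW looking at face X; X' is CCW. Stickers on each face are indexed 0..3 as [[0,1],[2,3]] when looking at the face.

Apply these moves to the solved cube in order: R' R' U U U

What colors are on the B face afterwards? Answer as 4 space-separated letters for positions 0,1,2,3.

After move 1 (R'): R=RRRR U=WBWB F=GWGW D=YGYG B=YBYB
After move 2 (R'): R=RRRR U=WYWY F=GBGB D=YWYW B=GBGB
After move 3 (U): U=WWYY F=RRGB R=GBRR B=OOGB L=GBOO
After move 4 (U): U=YWYW F=GBGB R=OORR B=GBGB L=RROO
After move 5 (U): U=YYWW F=OOGB R=GBRR B=RRGB L=GBOO
Query: B face = RRGB

Answer: R R G B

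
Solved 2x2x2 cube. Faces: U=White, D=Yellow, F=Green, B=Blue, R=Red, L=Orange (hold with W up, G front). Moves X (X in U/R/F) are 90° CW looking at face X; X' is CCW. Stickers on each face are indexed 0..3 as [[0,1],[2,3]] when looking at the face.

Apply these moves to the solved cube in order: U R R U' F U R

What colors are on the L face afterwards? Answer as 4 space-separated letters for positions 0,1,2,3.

Answer: G G O W

Derivation:
After move 1 (U): U=WWWW F=RRGG R=BBRR B=OOBB L=GGOO
After move 2 (R): R=RBRB U=WRWG F=RYGY D=YBYO B=WOWB
After move 3 (R): R=RRBB U=WYWY F=RBGO D=YWYW B=GORB
After move 4 (U'): U=YYWW F=GGGO R=RBBB B=RRRB L=GOOO
After move 5 (F): F=GGOG U=YYOO R=WBWB D=BRYW L=GYOW
After move 6 (U): U=OYOY F=WBOG R=RRWB B=GYRB L=GGOW
After move 7 (R): R=WRBR U=OBOG F=WROW D=BRYG B=YYYB
Query: L face = GGOW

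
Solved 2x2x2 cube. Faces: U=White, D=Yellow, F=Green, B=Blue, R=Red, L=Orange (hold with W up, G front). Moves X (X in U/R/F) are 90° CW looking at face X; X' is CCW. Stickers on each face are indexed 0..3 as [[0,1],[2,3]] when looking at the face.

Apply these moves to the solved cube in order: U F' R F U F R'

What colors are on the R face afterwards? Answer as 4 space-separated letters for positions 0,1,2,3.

Answer: O B W G

Derivation:
After move 1 (U): U=WWWW F=RRGG R=BBRR B=OOBB L=GGOO
After move 2 (F'): F=RGRG U=WWBR R=YBYR D=GOYY L=GWOW
After move 3 (R): R=YYRB U=WGBG F=RORY D=GBYO B=ROWB
After move 4 (F): F=RRYO U=WGWW R=BYGB D=RYYO L=GGOB
After move 5 (U): U=WWWG F=BYYO R=ROGB B=GGWB L=RROB
After move 6 (F): F=YBOY U=WWBR R=WOGB D=GRYO L=RROY
After move 7 (R'): R=OBWG U=WWBG F=YWOR D=GBYY B=OGRB
Query: R face = OBWG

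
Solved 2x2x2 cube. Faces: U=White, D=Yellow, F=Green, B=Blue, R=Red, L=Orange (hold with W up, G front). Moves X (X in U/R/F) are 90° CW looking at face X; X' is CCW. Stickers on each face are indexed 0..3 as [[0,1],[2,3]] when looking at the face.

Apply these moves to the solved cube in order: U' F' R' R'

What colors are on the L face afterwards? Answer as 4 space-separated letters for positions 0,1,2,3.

After move 1 (U'): U=WWWW F=OOGG R=GGRR B=RRBB L=BBOO
After move 2 (F'): F=OGOG U=WWGR R=YGYR D=BOYY L=BWOW
After move 3 (R'): R=GRYY U=WBGR F=OWOR D=BGYG B=YROB
After move 4 (R'): R=RYGY U=WOGY F=OBOR D=BWYR B=GRGB
Query: L face = BWOW

Answer: B W O W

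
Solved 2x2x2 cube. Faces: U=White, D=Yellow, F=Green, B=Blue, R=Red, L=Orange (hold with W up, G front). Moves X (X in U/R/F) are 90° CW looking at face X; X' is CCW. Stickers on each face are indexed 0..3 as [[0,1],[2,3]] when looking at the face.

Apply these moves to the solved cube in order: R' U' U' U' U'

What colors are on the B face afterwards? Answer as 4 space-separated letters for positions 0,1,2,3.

Answer: Y B Y B

Derivation:
After move 1 (R'): R=RRRR U=WBWB F=GWGW D=YGYG B=YBYB
After move 2 (U'): U=BBWW F=OOGW R=GWRR B=RRYB L=YBOO
After move 3 (U'): U=BWBW F=YBGW R=OORR B=GWYB L=RROO
After move 4 (U'): U=WWBB F=RRGW R=YBRR B=OOYB L=GWOO
After move 5 (U'): U=WBWB F=GWGW R=RRRR B=YBYB L=OOOO
Query: B face = YBYB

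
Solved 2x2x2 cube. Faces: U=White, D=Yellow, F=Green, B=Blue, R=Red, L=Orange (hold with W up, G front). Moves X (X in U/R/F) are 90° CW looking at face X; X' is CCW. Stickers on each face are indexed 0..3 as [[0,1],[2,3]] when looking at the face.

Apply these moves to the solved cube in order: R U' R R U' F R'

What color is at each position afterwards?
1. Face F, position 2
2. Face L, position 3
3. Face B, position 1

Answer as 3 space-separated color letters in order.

After move 1 (R): R=RRRR U=WGWG F=GYGY D=YBYB B=WBWB
After move 2 (U'): U=GGWW F=OOGY R=GYRR B=RRWB L=WBOO
After move 3 (R): R=RGRY U=GOWY F=OBGB D=YWYR B=WRGB
After move 4 (R): R=RRYG U=GBWB F=OWGR D=YGYW B=YROB
After move 5 (U'): U=BBGW F=WBGR R=OWYG B=RROB L=YROO
After move 6 (F): F=GWRB U=BBOR R=GWWG D=YOYW L=YYOG
After move 7 (R'): R=WGGW U=BOOR F=GBRR D=YWYB B=WROB
Query 1: F[2] = R
Query 2: L[3] = G
Query 3: B[1] = R

Answer: R G R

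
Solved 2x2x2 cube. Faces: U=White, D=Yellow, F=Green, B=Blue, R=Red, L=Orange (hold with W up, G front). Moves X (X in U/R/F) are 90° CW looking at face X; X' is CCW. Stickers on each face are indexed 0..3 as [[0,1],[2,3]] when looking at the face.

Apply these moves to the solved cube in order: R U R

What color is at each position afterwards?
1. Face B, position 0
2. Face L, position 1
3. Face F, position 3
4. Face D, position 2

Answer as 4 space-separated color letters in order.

After move 1 (R): R=RRRR U=WGWG F=GYGY D=YBYB B=WBWB
After move 2 (U): U=WWGG F=RRGY R=WBRR B=OOWB L=GYOO
After move 3 (R): R=RWRB U=WRGY F=RBGB D=YWYO B=GOWB
Query 1: B[0] = G
Query 2: L[1] = Y
Query 3: F[3] = B
Query 4: D[2] = Y

Answer: G Y B Y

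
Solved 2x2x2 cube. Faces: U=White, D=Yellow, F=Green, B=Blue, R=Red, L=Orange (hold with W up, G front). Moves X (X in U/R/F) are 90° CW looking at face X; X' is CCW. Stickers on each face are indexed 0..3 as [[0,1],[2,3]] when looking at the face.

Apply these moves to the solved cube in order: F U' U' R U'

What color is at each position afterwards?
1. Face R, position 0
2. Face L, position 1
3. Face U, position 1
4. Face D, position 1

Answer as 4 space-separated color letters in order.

After move 1 (F): F=GGGG U=WWOO R=WRWR D=RRYY L=OYOY
After move 2 (U'): U=WOWO F=OYGG R=GGWR B=WRBB L=BBOY
After move 3 (U'): U=OOWW F=BBGG R=OYWR B=GGBB L=WROY
After move 4 (R): R=WORY U=OBWG F=BRGY D=RBYG B=WGOB
After move 5 (U'): U=BGOW F=WRGY R=BRRY B=WOOB L=WGOY
Query 1: R[0] = B
Query 2: L[1] = G
Query 3: U[1] = G
Query 4: D[1] = B

Answer: B G G B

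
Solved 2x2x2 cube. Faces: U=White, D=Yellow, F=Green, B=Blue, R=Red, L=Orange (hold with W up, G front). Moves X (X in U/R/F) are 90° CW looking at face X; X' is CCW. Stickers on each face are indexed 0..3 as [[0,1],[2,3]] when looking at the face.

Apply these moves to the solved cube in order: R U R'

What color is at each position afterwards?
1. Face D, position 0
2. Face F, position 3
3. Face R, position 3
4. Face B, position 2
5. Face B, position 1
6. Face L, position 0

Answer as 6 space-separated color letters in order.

Answer: Y G R B O G

Derivation:
After move 1 (R): R=RRRR U=WGWG F=GYGY D=YBYB B=WBWB
After move 2 (U): U=WWGG F=RRGY R=WBRR B=OOWB L=GYOO
After move 3 (R'): R=BRWR U=WWGO F=RWGG D=YRYY B=BOBB
Query 1: D[0] = Y
Query 2: F[3] = G
Query 3: R[3] = R
Query 4: B[2] = B
Query 5: B[1] = O
Query 6: L[0] = G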